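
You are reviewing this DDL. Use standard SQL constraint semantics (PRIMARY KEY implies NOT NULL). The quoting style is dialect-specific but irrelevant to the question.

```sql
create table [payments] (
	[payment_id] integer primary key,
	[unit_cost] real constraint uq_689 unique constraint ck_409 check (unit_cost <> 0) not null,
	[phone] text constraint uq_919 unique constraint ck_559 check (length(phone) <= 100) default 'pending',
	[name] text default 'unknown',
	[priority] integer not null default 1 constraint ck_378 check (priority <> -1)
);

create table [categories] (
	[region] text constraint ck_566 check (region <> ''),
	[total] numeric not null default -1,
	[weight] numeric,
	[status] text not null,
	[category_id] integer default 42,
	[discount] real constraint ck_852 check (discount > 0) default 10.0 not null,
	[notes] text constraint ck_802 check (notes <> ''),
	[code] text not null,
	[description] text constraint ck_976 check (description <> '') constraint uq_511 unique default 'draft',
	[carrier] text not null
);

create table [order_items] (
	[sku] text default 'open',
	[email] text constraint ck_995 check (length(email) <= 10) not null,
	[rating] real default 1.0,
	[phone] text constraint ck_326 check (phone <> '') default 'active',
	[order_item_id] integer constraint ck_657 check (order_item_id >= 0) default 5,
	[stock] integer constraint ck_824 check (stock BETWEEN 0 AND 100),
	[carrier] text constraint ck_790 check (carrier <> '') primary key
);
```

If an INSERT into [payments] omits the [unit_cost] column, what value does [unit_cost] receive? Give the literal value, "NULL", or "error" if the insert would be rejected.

unit_cost has no DEFAULT clause.
Omitting it would insert NULL, but it is declared NOT NULL, so the INSERT fails.

error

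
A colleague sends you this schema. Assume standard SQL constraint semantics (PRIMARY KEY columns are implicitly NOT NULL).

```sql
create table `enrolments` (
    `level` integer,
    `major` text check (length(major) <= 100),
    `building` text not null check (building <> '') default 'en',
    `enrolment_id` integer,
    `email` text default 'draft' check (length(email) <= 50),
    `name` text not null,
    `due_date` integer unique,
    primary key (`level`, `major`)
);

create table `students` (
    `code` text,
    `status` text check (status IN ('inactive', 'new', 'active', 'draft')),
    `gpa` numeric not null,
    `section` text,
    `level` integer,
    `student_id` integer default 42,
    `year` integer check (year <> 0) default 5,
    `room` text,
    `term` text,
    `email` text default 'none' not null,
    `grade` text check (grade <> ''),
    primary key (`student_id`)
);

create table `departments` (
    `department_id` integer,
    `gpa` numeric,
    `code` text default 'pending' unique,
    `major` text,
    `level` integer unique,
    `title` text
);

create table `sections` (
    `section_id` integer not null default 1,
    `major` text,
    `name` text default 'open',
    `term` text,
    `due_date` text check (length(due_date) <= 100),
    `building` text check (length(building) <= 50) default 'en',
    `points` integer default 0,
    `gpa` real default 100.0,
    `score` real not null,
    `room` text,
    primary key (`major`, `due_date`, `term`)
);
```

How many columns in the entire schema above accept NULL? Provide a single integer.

22

enrolments: 3 nullable (enrolment_id, email, due_date — PK (level, major) and explicit NOT NULL columns excluded).
students: 8 nullable (code, status, section, level, year, room, term, grade — PK (student_id) and explicit NOT NULL columns excluded).
departments: 6 nullable (department_id, gpa, code, major, level, title — PK none and explicit NOT NULL columns excluded).
sections: 5 nullable (name, building, points, gpa, room — PK (major, due_date, term) and explicit NOT NULL columns excluded).
Total: 3 + 8 + 6 + 5 = 22.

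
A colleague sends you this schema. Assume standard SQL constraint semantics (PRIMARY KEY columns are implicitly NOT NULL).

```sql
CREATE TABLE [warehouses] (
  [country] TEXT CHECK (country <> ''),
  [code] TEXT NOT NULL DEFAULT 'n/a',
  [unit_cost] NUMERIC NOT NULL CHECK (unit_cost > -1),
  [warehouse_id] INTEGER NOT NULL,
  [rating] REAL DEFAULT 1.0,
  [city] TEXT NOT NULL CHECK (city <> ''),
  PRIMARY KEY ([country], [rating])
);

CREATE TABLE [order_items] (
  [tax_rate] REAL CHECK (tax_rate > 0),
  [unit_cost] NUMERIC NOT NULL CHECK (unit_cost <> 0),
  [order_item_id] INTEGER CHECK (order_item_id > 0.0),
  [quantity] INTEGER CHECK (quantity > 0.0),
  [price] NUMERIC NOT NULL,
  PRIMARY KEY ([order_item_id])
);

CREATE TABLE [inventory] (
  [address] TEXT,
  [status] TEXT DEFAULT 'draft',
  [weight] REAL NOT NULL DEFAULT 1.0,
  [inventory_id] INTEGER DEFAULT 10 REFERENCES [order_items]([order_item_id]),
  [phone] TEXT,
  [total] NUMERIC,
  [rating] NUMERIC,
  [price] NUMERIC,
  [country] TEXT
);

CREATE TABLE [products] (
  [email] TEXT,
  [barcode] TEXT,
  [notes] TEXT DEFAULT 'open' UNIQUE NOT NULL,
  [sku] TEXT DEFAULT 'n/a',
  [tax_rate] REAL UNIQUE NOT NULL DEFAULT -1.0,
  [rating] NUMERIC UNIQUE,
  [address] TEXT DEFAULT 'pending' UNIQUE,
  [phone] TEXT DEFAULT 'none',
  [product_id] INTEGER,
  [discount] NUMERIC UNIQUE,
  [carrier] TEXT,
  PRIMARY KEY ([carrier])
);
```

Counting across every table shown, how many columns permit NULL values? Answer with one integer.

18

warehouses: 0 nullable (none — PK (country, rating) and explicit NOT NULL columns excluded).
order_items: 2 nullable (tax_rate, quantity — PK (order_item_id) and explicit NOT NULL columns excluded).
inventory: 8 nullable (address, status, inventory_id, phone, total, rating, price, country — PK none and explicit NOT NULL columns excluded).
products: 8 nullable (email, barcode, sku, rating, address, phone, product_id, discount — PK (carrier) and explicit NOT NULL columns excluded).
Total: 0 + 2 + 8 + 8 = 18.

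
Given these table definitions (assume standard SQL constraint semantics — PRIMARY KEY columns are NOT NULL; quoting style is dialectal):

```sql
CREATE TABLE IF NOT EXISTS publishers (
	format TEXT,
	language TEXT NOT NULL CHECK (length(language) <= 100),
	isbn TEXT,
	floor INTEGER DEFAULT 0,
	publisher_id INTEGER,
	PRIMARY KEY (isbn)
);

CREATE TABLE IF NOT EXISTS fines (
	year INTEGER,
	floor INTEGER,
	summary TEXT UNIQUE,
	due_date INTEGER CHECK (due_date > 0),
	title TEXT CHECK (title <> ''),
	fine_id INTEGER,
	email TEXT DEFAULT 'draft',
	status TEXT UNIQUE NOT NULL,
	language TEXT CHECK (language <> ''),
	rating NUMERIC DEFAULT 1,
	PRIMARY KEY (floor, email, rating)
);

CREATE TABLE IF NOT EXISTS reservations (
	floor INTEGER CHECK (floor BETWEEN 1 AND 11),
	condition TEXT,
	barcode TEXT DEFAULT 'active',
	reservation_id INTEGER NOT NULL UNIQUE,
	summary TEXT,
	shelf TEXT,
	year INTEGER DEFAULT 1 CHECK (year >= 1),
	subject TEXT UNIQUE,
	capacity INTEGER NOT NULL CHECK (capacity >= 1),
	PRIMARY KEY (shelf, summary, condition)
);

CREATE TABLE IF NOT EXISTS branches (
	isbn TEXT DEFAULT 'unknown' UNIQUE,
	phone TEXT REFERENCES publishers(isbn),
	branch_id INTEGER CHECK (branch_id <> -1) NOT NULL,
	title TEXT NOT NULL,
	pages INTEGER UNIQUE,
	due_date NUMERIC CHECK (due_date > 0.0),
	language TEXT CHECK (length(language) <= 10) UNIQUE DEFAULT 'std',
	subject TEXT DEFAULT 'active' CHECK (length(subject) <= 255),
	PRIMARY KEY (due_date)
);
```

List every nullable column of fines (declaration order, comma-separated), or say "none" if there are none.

- year: no NOT NULL constraint applies → nullable.
- floor: part of the PRIMARY KEY, which implies NOT NULL → not nullable.
- summary: UNIQUE does not imply NOT NULL → nullable.
- due_date: CHECK does not forbid NULL (a CHECK constraint passes when its expression is NULL) → nullable.
- title: CHECK does not forbid NULL (a CHECK constraint passes when its expression is NULL) → nullable.
- fine_id: no NOT NULL constraint applies → nullable.
- email: part of the PRIMARY KEY, which implies NOT NULL → not nullable.
- status: declared NOT NULL → not nullable.
- language: CHECK does not forbid NULL (a CHECK constraint passes when its expression is NULL) → nullable.
- rating: part of the PRIMARY KEY, which implies NOT NULL → not nullable.

year, summary, due_date, title, fine_id, language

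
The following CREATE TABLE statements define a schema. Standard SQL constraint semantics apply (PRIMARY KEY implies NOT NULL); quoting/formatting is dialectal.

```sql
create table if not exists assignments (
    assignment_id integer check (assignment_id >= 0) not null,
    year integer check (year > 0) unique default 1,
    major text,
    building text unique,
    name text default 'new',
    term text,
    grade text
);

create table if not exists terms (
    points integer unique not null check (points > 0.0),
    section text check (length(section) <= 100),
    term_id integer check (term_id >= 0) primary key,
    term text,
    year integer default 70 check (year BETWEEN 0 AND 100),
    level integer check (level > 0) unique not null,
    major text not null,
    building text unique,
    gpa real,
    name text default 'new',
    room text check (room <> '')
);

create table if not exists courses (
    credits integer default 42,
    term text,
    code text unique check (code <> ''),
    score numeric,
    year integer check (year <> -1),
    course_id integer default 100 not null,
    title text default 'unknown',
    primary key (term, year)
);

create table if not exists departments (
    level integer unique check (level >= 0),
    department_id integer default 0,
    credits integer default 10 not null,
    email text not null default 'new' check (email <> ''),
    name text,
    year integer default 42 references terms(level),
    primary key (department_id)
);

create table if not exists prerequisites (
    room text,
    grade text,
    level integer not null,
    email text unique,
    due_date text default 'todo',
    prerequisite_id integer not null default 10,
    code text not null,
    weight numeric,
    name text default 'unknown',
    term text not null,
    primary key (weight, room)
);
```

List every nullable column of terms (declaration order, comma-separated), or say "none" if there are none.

section, term, year, building, gpa, name, room

- points: declared NOT NULL → not nullable.
- section: CHECK does not forbid NULL (a CHECK constraint passes when its expression is NULL) → nullable.
- term_id: part of the PRIMARY KEY, which implies NOT NULL → not nullable.
- term: no NOT NULL constraint applies → nullable.
- year: CHECK does not forbid NULL (a CHECK constraint passes when its expression is NULL) → nullable.
- level: declared NOT NULL → not nullable.
- major: declared NOT NULL → not nullable.
- building: UNIQUE does not imply NOT NULL → nullable.
- gpa: no NOT NULL constraint applies → nullable.
- name: DEFAULT only fills an omitted column; an explicit NULL is still allowed → nullable.
- room: CHECK does not forbid NULL (a CHECK constraint passes when its expression is NULL) → nullable.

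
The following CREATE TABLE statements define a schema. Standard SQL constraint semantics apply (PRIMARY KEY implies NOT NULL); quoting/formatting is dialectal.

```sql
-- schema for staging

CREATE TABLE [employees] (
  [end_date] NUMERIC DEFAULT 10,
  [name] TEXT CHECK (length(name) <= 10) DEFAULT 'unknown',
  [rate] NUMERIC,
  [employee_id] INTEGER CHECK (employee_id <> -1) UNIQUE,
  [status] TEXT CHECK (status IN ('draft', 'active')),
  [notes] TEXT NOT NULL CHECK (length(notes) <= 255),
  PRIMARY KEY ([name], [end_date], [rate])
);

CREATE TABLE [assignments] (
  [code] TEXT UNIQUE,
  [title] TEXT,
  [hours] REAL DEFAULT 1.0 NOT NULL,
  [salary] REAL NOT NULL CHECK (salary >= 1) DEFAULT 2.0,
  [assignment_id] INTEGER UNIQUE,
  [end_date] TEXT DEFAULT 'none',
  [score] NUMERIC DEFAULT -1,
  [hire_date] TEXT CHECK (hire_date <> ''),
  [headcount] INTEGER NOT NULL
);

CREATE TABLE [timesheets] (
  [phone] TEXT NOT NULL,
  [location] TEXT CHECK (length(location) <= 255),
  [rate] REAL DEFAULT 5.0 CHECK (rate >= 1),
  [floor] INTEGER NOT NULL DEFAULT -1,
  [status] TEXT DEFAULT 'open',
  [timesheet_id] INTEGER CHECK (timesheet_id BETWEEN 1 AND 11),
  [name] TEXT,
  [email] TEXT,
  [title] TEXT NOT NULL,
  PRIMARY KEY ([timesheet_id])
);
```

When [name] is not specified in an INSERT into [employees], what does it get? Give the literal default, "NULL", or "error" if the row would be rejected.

name has an explicit DEFAULT 'unknown'.
When the column is omitted from an INSERT, that default is used.

'unknown'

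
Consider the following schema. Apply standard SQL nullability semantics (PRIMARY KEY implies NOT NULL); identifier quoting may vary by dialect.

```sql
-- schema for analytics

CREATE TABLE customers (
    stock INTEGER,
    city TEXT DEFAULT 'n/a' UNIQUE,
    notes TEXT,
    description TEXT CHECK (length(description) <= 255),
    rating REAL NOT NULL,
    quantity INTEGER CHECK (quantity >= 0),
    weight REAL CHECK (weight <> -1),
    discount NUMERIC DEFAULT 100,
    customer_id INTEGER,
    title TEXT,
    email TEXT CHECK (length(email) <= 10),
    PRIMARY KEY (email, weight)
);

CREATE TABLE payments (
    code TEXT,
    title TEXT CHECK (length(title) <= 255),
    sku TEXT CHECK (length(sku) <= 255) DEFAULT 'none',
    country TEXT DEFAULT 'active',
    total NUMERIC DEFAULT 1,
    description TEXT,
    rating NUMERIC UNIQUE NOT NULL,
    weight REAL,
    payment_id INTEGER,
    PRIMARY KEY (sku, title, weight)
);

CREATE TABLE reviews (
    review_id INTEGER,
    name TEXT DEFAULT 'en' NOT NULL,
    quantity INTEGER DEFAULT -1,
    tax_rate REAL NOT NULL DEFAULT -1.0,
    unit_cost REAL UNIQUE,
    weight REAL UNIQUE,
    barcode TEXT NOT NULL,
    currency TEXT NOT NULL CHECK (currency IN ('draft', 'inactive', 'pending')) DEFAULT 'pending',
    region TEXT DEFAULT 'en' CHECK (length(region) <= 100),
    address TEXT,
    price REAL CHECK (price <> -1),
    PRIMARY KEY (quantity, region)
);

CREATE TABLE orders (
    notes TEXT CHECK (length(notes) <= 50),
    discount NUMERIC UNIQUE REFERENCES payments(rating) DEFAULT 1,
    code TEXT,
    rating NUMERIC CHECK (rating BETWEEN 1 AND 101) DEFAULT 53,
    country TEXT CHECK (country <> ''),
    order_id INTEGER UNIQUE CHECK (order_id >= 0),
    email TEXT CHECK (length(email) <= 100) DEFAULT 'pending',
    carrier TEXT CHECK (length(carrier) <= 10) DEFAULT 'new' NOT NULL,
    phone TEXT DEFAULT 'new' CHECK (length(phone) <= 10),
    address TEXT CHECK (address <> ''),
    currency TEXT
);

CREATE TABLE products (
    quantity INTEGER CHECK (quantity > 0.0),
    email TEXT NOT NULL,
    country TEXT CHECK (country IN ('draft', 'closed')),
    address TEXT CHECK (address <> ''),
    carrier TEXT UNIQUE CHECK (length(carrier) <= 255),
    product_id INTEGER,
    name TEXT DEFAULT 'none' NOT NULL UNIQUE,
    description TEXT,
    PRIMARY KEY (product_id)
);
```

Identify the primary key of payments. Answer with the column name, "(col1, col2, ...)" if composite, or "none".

A table-level PRIMARY KEY clause names 3 columns: sku, title, weight.
This is a composite key — the combination is unique, not each column individually.

(sku, title, weight)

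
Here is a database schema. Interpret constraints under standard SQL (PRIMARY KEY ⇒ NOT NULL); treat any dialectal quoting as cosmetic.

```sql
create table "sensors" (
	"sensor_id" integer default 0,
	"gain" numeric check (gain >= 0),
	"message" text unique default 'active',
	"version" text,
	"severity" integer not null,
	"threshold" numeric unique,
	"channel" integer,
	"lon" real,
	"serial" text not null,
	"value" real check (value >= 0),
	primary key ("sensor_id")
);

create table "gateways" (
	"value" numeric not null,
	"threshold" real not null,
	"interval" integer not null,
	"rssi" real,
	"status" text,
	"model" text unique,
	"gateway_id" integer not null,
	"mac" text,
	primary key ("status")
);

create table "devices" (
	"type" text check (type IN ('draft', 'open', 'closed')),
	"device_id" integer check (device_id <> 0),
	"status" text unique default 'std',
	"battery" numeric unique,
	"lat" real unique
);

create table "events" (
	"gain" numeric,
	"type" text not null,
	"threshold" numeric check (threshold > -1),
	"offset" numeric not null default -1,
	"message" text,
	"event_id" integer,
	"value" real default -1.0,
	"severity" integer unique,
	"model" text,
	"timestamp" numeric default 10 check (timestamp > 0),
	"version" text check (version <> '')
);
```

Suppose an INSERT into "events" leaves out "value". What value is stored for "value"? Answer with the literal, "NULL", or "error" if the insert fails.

value has an explicit DEFAULT -1.0.
When the column is omitted from an INSERT, that default is used.

-1.0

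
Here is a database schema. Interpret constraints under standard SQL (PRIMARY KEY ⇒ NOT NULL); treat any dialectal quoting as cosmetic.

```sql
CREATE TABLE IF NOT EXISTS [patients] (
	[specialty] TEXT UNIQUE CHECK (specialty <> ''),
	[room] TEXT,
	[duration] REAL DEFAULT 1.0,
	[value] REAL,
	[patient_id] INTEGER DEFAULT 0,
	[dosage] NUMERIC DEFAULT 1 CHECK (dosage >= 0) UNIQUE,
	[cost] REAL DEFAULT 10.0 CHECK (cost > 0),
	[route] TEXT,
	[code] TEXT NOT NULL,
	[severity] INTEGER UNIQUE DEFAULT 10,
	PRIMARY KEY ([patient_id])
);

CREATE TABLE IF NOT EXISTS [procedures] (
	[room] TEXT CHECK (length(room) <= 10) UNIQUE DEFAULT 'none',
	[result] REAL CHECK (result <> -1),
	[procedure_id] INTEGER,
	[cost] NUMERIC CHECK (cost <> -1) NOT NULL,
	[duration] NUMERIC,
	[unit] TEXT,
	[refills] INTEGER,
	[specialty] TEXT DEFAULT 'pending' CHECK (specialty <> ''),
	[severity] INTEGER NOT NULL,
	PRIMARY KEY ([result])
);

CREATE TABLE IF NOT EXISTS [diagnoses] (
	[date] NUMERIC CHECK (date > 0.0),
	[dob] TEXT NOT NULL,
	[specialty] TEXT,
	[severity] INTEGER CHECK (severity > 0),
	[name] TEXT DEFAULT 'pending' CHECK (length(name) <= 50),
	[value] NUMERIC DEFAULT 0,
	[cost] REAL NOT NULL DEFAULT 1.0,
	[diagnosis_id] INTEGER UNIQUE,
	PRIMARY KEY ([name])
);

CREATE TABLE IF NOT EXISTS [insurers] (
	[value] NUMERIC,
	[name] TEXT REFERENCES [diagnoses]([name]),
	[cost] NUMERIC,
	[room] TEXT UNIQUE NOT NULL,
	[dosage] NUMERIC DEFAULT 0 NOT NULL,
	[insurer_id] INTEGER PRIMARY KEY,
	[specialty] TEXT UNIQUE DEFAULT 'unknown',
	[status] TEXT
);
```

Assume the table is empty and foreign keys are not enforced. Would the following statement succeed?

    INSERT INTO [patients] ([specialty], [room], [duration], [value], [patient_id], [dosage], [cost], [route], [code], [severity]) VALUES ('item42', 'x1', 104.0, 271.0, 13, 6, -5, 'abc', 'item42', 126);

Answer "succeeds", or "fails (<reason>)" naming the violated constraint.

The value -5 for cost violates CHECK (cost > 0).

fails (CHECK on cost)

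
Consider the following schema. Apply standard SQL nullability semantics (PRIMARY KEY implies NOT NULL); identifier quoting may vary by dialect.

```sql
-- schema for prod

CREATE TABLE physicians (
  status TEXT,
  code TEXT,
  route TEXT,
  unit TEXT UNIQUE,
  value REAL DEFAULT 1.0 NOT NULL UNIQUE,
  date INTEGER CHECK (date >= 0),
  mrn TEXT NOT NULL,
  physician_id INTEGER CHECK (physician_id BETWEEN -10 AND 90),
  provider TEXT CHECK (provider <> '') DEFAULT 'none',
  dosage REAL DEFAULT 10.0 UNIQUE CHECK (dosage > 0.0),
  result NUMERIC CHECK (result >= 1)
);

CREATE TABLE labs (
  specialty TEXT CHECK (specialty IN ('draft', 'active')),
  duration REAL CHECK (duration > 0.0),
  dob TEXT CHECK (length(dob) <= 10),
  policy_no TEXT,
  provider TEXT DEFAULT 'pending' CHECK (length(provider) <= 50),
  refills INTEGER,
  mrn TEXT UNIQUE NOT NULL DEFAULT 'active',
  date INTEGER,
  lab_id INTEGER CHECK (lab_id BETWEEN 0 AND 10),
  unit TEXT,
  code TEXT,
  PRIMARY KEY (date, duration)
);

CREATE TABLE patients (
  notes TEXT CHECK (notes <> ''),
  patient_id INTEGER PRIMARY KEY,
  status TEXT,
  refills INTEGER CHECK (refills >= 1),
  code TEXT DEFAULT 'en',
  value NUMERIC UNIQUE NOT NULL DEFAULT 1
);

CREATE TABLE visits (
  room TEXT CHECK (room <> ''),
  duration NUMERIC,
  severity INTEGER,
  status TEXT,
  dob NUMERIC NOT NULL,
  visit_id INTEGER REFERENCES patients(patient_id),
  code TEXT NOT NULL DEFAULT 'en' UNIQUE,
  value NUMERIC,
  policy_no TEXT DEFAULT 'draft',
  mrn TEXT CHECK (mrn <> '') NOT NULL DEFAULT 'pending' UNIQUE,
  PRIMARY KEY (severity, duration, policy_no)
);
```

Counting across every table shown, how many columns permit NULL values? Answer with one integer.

physicians: 9 nullable (status, code, route, unit, date, physician_id, provider, dosage, result — PK none and explicit NOT NULL columns excluded).
labs: 8 nullable (specialty, dob, policy_no, provider, refills, lab_id, unit, code — PK (date, duration) and explicit NOT NULL columns excluded).
patients: 4 nullable (notes, status, refills, code — PK (patient_id) and explicit NOT NULL columns excluded).
visits: 4 nullable (room, status, visit_id, value — PK (severity, duration, policy_no) and explicit NOT NULL columns excluded).
Total: 9 + 8 + 4 + 4 = 25.

25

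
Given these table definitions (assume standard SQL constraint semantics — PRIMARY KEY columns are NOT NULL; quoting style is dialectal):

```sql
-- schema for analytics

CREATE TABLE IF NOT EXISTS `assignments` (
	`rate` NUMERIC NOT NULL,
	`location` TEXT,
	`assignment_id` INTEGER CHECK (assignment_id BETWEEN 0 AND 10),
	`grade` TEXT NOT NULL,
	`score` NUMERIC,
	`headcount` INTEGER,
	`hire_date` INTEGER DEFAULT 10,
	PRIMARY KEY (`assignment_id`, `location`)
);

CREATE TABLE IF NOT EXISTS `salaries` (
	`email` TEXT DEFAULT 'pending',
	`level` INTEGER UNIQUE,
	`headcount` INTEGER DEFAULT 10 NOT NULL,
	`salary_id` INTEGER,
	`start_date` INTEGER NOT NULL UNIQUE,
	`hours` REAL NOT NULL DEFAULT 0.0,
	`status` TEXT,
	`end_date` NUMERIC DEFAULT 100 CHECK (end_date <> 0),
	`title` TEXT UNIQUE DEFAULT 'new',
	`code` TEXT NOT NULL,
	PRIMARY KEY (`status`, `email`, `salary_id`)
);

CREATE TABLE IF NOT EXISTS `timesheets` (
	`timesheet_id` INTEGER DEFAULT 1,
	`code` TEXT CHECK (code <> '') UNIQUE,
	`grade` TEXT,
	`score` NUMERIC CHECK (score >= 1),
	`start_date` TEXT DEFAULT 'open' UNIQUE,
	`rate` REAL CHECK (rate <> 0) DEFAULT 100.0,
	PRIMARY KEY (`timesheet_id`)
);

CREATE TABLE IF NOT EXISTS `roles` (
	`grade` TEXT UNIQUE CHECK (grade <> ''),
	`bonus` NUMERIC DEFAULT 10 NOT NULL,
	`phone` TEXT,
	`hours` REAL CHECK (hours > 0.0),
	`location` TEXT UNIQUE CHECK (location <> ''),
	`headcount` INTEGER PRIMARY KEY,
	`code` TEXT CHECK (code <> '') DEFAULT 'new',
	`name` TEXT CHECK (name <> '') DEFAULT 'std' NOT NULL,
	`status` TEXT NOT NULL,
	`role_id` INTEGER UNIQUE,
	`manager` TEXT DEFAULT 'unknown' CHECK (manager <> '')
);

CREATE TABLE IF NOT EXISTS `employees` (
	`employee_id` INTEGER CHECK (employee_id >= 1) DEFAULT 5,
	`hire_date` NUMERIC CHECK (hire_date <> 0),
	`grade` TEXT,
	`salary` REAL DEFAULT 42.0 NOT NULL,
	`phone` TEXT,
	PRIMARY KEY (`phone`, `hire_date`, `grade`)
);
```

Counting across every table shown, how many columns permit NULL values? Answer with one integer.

assignments: 3 nullable (score, headcount, hire_date — PK (assignment_id, location) and explicit NOT NULL columns excluded).
salaries: 3 nullable (level, end_date, title — PK (status, email, salary_id) and explicit NOT NULL columns excluded).
timesheets: 5 nullable (code, grade, score, start_date, rate — PK (timesheet_id) and explicit NOT NULL columns excluded).
roles: 7 nullable (grade, phone, hours, location, code, role_id, manager — PK (headcount) and explicit NOT NULL columns excluded).
employees: 1 nullable (employee_id — PK (phone, hire_date, grade) and explicit NOT NULL columns excluded).
Total: 3 + 3 + 5 + 7 + 1 = 19.

19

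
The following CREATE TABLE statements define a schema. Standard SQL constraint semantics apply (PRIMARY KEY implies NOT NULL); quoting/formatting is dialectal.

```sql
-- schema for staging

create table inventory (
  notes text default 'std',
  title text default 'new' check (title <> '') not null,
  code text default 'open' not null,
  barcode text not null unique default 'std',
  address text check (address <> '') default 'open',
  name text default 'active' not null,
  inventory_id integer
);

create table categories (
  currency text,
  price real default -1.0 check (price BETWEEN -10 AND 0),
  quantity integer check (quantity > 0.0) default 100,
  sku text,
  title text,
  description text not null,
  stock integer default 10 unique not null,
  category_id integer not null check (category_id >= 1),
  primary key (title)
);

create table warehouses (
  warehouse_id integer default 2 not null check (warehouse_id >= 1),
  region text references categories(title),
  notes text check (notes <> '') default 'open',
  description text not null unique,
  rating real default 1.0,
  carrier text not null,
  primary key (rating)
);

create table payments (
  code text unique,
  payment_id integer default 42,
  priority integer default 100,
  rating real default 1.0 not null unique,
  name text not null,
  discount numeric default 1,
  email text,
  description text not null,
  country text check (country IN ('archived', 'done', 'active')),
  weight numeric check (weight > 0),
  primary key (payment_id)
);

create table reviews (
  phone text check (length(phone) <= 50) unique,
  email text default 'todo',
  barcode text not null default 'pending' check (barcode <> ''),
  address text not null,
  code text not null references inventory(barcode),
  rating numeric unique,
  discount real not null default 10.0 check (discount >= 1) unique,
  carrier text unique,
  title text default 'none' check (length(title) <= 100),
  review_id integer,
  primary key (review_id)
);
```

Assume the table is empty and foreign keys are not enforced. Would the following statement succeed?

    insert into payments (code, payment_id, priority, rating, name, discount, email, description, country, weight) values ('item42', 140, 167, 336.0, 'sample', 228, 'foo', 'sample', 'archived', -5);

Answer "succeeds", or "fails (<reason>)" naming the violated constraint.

The value -5 for weight violates CHECK (weight > 0).

fails (CHECK on weight)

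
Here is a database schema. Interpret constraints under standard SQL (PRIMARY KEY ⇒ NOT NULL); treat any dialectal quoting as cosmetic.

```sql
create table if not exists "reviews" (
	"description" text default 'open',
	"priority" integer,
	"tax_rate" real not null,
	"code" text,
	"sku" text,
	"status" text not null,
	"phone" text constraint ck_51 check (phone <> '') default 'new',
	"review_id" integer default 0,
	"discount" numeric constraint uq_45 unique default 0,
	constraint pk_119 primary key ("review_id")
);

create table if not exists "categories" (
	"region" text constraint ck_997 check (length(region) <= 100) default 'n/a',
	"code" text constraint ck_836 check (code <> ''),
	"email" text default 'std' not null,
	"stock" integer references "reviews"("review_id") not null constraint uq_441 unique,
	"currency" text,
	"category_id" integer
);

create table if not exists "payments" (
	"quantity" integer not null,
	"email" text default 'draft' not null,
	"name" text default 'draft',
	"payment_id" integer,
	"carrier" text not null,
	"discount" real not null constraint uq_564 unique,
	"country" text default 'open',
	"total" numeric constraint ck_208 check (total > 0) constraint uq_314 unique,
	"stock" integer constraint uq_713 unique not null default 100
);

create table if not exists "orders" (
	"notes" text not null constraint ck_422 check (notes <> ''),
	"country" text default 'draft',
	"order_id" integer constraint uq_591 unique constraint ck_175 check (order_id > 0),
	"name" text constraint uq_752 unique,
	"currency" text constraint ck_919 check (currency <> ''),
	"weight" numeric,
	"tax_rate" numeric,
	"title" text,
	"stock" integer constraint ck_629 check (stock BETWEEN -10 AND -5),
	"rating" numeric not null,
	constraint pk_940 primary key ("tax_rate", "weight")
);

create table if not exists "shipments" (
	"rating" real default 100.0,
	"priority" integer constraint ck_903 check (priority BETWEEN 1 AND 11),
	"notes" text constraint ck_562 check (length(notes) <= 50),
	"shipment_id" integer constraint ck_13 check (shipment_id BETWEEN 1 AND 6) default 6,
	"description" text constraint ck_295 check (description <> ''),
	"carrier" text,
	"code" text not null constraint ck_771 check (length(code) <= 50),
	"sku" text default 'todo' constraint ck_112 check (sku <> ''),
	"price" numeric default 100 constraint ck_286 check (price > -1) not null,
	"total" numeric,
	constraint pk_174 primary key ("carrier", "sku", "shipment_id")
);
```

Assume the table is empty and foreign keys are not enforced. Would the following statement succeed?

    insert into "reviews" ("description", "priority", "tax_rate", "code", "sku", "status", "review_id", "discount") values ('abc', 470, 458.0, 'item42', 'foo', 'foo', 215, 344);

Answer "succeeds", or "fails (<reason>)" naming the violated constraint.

succeeds

NOT NULL columns: review_id is supplied; status is supplied; tax_rate is supplied.
No constraint is violated.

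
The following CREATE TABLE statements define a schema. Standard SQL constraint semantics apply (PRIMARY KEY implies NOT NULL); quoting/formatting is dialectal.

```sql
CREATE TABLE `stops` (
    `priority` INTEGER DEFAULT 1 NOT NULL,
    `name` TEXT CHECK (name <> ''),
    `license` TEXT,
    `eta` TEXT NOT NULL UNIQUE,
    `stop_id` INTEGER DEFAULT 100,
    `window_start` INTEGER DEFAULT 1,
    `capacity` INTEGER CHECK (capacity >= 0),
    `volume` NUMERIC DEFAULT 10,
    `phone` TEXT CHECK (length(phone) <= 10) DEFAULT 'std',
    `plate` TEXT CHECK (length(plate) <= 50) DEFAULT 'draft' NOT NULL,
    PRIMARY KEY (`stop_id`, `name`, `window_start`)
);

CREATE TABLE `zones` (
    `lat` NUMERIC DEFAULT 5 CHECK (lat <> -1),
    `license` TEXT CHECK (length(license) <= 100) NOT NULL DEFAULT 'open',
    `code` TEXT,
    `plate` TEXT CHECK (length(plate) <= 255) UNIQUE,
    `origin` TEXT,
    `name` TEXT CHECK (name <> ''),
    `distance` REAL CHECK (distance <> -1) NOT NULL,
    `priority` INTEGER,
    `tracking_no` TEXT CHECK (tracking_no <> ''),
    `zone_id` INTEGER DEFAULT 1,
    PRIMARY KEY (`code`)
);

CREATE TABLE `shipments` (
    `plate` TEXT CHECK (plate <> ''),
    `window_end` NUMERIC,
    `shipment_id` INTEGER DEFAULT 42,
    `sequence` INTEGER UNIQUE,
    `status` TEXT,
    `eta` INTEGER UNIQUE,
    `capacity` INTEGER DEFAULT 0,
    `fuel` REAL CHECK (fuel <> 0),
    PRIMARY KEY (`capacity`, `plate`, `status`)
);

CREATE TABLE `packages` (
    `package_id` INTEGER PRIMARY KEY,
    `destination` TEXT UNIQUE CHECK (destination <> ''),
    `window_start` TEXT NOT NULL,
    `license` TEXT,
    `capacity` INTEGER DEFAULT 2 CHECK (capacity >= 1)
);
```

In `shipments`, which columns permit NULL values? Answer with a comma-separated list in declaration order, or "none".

window_end, shipment_id, sequence, eta, fuel

- plate: part of the PRIMARY KEY, which implies NOT NULL → not nullable.
- window_end: no NOT NULL constraint applies → nullable.
- shipment_id: DEFAULT only fills an omitted column; an explicit NULL is still allowed → nullable.
- sequence: UNIQUE does not imply NOT NULL → nullable.
- status: part of the PRIMARY KEY, which implies NOT NULL → not nullable.
- eta: UNIQUE does not imply NOT NULL → nullable.
- capacity: part of the PRIMARY KEY, which implies NOT NULL → not nullable.
- fuel: CHECK does not forbid NULL (a CHECK constraint passes when its expression is NULL) → nullable.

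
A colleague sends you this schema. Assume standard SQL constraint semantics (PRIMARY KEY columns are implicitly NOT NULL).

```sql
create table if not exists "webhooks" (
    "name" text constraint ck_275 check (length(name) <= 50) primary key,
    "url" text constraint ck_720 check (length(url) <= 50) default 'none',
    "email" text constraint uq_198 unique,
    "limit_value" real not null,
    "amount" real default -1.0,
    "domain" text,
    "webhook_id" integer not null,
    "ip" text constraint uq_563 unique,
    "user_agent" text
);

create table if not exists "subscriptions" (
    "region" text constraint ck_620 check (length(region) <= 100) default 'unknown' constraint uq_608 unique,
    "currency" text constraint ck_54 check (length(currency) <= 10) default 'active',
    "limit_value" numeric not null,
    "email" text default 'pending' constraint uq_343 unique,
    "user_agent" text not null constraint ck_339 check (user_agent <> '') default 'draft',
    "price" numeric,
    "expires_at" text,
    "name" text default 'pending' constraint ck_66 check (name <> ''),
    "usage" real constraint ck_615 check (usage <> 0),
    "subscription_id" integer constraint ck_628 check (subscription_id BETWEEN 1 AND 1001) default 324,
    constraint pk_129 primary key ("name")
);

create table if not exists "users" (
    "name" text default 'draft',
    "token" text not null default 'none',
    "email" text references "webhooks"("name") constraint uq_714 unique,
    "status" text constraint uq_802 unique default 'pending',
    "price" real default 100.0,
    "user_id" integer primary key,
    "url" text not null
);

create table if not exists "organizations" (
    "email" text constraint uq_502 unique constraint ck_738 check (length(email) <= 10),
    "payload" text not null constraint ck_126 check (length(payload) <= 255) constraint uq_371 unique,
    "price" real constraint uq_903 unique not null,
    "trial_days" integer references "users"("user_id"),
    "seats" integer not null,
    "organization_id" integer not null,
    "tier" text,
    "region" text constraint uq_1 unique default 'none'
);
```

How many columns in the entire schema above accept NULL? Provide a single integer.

21

webhooks: 6 nullable (url, email, amount, domain, ip, user_agent — PK (name) and explicit NOT NULL columns excluded).
subscriptions: 7 nullable (region, currency, email, price, expires_at, usage, subscription_id — PK (name) and explicit NOT NULL columns excluded).
users: 4 nullable (name, email, status, price — PK (user_id) and explicit NOT NULL columns excluded).
organizations: 4 nullable (email, trial_days, tier, region — PK none and explicit NOT NULL columns excluded).
Total: 6 + 7 + 4 + 4 = 21.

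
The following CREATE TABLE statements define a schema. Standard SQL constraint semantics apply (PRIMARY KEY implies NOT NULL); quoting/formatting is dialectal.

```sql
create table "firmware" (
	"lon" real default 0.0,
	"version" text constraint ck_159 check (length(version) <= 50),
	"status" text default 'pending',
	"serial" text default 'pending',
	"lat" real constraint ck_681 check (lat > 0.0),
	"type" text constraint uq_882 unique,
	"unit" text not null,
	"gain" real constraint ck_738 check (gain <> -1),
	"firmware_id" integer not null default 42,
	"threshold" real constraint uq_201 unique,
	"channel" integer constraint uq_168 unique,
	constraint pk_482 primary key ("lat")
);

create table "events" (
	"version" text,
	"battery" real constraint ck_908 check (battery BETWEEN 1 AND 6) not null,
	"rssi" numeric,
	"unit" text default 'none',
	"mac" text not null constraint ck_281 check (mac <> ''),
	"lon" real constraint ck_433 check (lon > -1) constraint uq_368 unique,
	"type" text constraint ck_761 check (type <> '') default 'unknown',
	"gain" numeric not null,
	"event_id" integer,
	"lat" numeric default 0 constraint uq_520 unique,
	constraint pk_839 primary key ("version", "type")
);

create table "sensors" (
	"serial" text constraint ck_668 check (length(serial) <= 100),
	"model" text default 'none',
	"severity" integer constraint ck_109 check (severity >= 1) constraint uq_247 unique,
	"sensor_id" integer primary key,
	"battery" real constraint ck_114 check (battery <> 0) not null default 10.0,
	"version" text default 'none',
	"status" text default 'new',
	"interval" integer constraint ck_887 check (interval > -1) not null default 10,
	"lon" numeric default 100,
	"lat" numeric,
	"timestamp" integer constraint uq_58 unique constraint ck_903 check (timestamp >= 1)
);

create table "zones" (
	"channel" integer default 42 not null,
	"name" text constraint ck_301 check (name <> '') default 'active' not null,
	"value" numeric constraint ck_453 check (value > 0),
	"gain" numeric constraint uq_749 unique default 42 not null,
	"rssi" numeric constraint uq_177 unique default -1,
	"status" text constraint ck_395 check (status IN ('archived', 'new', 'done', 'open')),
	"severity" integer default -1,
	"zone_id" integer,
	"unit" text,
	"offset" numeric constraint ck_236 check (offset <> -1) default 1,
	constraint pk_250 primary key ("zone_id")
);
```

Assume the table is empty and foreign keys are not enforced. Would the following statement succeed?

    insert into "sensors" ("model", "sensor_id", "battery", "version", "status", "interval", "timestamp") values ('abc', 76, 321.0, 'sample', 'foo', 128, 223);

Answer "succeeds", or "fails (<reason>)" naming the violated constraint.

succeeds

NOT NULL columns: battery is supplied; interval is supplied; sensor_id is supplied.
CHECK constraints: 321.0 satisfies (battery <> 0); 128 satisfies (interval > -1); 223 satisfies (timestamp >= 1).
No constraint is violated.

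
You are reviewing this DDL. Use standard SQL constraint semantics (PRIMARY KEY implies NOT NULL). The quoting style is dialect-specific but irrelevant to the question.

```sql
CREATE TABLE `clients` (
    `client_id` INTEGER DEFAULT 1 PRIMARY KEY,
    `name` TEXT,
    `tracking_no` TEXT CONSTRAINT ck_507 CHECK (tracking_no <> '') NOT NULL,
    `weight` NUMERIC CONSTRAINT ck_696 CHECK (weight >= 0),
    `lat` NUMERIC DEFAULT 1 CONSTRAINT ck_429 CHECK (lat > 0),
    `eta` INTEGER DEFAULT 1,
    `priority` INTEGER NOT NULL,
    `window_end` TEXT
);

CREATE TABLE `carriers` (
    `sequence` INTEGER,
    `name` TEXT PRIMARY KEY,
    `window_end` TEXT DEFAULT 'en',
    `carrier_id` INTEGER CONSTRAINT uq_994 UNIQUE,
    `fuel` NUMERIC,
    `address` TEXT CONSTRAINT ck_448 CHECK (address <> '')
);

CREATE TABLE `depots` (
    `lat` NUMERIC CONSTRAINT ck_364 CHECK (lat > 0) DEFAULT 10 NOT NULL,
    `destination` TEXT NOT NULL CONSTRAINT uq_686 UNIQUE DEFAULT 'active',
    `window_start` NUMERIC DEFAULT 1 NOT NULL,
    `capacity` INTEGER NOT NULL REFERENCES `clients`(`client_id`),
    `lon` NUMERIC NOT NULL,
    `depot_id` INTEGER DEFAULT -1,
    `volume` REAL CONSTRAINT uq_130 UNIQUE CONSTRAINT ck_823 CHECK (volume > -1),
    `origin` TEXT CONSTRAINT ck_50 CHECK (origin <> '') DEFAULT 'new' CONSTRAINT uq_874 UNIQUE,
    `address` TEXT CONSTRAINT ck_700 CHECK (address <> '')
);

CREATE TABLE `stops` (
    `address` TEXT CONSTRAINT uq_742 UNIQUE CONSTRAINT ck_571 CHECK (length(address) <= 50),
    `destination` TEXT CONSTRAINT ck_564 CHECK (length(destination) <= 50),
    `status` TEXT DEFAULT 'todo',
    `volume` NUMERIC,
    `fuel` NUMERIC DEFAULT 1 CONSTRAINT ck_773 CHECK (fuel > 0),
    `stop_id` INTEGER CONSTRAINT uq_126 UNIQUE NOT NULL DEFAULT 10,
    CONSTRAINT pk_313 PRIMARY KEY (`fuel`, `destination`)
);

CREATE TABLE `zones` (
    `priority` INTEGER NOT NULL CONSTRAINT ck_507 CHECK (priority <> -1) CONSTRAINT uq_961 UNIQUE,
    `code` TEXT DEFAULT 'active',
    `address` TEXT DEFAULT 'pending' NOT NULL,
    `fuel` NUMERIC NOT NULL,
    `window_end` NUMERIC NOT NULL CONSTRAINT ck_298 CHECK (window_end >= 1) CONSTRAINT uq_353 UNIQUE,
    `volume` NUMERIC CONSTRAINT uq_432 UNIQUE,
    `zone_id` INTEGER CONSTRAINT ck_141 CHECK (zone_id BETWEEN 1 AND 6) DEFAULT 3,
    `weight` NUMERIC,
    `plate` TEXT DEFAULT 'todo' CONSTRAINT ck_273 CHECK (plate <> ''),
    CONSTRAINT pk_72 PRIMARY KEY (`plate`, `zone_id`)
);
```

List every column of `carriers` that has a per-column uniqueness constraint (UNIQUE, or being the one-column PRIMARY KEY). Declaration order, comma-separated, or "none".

- sequence: no UNIQUE or single-column PK constraint.
- name: single-column PRIMARY KEY → unique.
- window_end: no UNIQUE or single-column PK constraint.
- carrier_id: declared UNIQUE → unique.
- fuel: no UNIQUE or single-column PK constraint.
- address: no UNIQUE or single-column PK constraint.

name, carrier_id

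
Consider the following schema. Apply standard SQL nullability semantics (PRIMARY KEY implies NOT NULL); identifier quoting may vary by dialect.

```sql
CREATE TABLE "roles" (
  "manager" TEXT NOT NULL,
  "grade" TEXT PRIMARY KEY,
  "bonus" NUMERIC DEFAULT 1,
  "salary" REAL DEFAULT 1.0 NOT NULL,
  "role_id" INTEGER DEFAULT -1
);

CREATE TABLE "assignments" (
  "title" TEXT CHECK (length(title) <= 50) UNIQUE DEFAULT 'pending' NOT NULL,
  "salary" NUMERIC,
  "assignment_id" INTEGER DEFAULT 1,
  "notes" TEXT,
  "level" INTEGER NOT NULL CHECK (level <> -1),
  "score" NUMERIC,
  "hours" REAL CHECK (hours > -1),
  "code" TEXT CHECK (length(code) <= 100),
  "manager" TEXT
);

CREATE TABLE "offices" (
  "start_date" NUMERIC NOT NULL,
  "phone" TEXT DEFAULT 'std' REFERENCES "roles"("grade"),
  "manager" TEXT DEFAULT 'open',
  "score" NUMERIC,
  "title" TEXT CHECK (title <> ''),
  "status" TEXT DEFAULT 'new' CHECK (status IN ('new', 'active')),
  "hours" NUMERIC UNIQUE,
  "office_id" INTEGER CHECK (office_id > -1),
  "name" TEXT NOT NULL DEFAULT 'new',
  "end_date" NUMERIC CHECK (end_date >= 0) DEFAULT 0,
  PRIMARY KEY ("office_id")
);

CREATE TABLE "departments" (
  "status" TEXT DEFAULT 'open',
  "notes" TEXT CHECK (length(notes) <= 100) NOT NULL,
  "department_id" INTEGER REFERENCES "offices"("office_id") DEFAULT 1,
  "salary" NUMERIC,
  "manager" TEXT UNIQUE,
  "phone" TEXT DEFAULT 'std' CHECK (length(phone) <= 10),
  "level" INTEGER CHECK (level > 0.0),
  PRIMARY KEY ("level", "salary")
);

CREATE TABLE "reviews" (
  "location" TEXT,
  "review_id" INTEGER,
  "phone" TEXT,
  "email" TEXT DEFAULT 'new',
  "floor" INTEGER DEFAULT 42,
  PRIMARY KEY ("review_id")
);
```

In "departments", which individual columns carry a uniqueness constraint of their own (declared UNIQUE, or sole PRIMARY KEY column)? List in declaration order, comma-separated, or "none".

manager

- status: no UNIQUE or single-column PK constraint.
- notes: no UNIQUE or single-column PK constraint.
- department_id: no UNIQUE or single-column PK constraint.
- salary: part of a composite PRIMARY KEY — only the tuple is unique, not this column on its own.
- manager: declared UNIQUE → unique.
- phone: no UNIQUE or single-column PK constraint.
- level: part of a composite PRIMARY KEY — only the tuple is unique, not this column on its own.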